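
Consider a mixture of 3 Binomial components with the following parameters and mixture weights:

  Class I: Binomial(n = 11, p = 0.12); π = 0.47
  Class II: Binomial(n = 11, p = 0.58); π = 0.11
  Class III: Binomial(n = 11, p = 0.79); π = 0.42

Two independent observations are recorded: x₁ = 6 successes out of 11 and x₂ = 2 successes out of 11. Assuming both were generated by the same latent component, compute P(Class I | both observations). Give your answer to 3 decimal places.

0.310

The responsibility of component k is π_k f_k(x) divided by Σ_j π_j f_j(x).
Since both observations come from the same component, the likelihood for component k is f_k(x₁)·f_k(x₂).
  L_I = [0.000728019] × [0.250651] = 0.000182479
  L_II = [0.229856] × [0.00752423] = 0.00172949
  L_III = [0.0458671] × [2.72641e-05] = 1.25052e-06
Multiply by the mixture weights:
  π_I·L_I = 0.47 × 0.000182479 = 8.5765e-05
  π_II·L_II = 0.11 × 0.00172949 = 0.000190244
  π_III·L_III = 0.42 × 1.25052e-06 = 5.25219e-07
Normaliser: 8.5765e-05 + 0.000190244 + 5.25219e-07 = 0.000276534
Responsibility of Class I: 8.5765e-05 / 0.000276534 ≈ 0.310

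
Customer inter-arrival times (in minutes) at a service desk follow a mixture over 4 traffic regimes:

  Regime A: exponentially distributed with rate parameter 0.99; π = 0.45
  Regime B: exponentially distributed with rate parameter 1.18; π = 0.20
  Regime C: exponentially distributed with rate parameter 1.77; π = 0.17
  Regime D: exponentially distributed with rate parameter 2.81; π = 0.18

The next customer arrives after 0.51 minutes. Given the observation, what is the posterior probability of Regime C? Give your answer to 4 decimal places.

0.1904

The responsibility of component k is w_k f_k(x) divided by Σ_j w_j f_j(x).
Component likelihoods at x = 0.51 minutes:
  L_A = 0.99·e^(−0.99·0.51) = 0.99·e^(−0.5049) = 0.59753
  L_B = 1.18·e^(−1.18·0.51) = 1.18·e^(−0.6018) = 0.646433
  L_C = 1.77·e^(−1.77·0.51) = 1.77·e^(−0.9027) = 0.717688
  L_D = 2.81·e^(−2.81·0.51) = 2.81·e^(−1.4331) = 0.670377
Weight by the priors:
  w_A·L_A = 0.45 × 0.59753 = 0.268889
  w_B·L_B = 0.20 × 0.646433 = 0.129287
  w_C·L_C = 0.17 × 0.717688 = 0.122007
  w_D·L_D = 0.18 × 0.670377 = 0.120668
Evidence: 0.268889 + 0.129287 + 0.122007 + 0.120668 = 0.64085
Responsibility of Regime C: 0.122007 / 0.64085 ≈ 0.1904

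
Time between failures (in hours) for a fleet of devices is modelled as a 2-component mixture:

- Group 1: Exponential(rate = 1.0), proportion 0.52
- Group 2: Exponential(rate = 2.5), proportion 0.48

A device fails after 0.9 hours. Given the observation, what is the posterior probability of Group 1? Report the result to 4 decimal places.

0.6257

P(component k | x) = π_k·f_k(x) / marginal(x), where marginal(x) = Σ_j π_j·f_j(x).
Exponential densities:
  p_1 = 1.0·e^(−1.0·0.9) = 1.0·e^(−0.9000) = 0.40657
  p_2 = 2.5·e^(−2.5·0.9) = 2.5·e^(−2.2500) = 0.263498
Unnormalised posteriors:
  π_1·p_1 = 0.52 × 0.40657 = 0.211416
  π_2·p_2 = 0.48 × 0.263498 = 0.126479
Evidence: 0.211416 + 0.126479 = 0.337895
Responsibility of Group 1: 0.211416 / 0.337895 ≈ 0.6257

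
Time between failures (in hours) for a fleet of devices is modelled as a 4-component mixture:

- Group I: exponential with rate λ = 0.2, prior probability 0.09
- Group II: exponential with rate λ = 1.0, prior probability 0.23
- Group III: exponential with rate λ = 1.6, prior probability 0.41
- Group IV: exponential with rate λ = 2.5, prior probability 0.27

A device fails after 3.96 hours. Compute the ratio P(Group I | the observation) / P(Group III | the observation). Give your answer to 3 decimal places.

Posterior odds = (π_i f_i(x)) / (π_j f_j(x)); the normalising sum cancels.
Component likelihoods at x = 3.96 hours:
  p_I = 0.2·e^(−0.2·3.96) = 0.2·e^(−0.7920) = 0.0905876
  p_II = 1.0·e^(−1.0·3.96) = 1.0·e^(−3.9600) = 0.0190631
  p_III = 1.6·e^(−1.6·3.96) = 1.6·e^(−6.3360) = 0.0028342
  p_IV = 2.5·e^(−2.5·3.96) = 2.5·e^(−9.9000) = 0.000125437
Posterior odds = (π_I·p_I) / (π_III·p_III) = (0.09·0.0905876) / (0.41·0.0028342) = 0.00815288 / 0.00116202 ≈ 7.016

7.016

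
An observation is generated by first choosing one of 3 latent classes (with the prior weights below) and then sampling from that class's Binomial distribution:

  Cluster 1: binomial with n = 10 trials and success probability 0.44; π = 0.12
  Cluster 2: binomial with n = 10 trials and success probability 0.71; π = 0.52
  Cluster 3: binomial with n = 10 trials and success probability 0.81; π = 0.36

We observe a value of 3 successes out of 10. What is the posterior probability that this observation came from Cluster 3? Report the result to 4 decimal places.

The responsibility of component k is P(Z=k) f_k(x) divided by Σ_j P(Z=j) f_j(x).
Evaluate each component's likelihood at the observed value:
  p_1 = 0.176545
  p_2 = 0.0074087
  p_3 = 0.000570048
Weight by the priors:
  P(Z=1)·p_1 = 0.12 × 0.176545 = 0.0211854
  P(Z=2)·p_2 = 0.52 × 0.0074087 = 0.00385253
  P(Z=3)·p_3 = 0.36 × 0.000570048 = 0.000205217
Sum: 0.0211854 + 0.00385253 + 0.000205217 = 0.0252431
P(Cluster 3 | x) = 0.000205217 / 0.0252431 ≈ 0.0081

0.0081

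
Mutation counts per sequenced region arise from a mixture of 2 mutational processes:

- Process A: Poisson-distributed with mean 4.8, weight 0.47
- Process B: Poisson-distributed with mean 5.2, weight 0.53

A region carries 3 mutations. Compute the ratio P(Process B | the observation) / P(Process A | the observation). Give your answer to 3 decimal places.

Since P(k|x) ∝ π_k f_k(x), the posterior odds are π_i f_i(x) / (π_j f_j(x)).
Evaluate each component's likelihood at the observed value:
  f_A = e^(−4.8)·4.8^3/3! = 0.151691
  f_B = e^(−5.2)·5.2^3/3! = 0.129279
0.0685178 / 0.0712946 ≈ 0.961

0.961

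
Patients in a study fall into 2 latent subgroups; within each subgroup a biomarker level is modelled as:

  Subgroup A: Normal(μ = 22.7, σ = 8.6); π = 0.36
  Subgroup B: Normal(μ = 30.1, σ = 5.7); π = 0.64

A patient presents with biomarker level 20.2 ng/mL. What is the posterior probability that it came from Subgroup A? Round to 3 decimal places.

0.618

Apply Bayes' rule: the posterior for each component is proportional to its prior times its likelihood at x.
Evaluate each component's likelihood at the observed value:
  p_A = (1/(8.6·√(2π)))·exp(−(20.2−22.7)²/(2·8.6²)) = 0.046389·exp(-0.04225) = 0.0444694
  p_B = (1/(5.7·√(2π)))·exp(−(20.2−30.1)²/(2·5.7²)) = 0.069990·exp(-1.50831) = 0.0154876
Prior × likelihood for each component:
  π_A·p_A = 0.36 × 0.0444694 = 0.016009
  π_B·p_B = 0.64 × 0.0154876 = 0.00991207
Evidence: 0.016009 + 0.00991207 = 0.0259211
Responsibility of Subgroup A: 0.016009 / 0.0259211 ≈ 0.618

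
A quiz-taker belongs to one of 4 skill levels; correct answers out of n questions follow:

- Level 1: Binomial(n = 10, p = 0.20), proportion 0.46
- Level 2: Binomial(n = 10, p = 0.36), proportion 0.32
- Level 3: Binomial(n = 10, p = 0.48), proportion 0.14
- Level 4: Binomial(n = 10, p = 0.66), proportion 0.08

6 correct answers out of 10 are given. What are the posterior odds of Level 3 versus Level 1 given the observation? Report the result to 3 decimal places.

10.382

Since P(k|x) ∝ π_k f_k(x), the posterior odds are π_i f_i(x) / (π_j f_j(x)).
Binomial probabilities:
  p_1 = C(10,6)·0.20^6·0.80^4 = 210·6.4e-05·0.4096 = 0.00550502
  p_2 = C(10,6)·0.36^6·0.64^4 = 210·0.00217678·0.167772 = 0.0766927
  p_3 = C(10,6)·0.48^6·0.52^4 = 210·0.0122306·0.0731162 = 0.187793
  p_4 = C(10,6)·0.66^6·0.34^4 = 210·0.082654·0.0133634 = 0.231952
Posterior odds = (π_3·p_3) / (π_1·p_1) = (0.14·0.187793) / (0.46·0.00550502) = 0.0262911 / 0.00253231 ≈ 10.382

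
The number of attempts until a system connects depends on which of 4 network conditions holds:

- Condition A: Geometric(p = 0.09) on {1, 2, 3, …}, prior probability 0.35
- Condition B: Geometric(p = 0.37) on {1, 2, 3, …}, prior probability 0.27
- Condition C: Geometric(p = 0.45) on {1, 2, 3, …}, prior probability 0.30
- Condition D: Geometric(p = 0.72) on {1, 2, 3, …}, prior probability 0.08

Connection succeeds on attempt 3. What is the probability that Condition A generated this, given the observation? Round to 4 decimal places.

Apply Bayes' rule: the posterior for each component is proportional to its prior times its likelihood at x.
Geometric probabilities:
  L_A = 0.074529
  L_B = 0.146853
  L_C = 0.136125
  L_D = 0.056448
Weight by the priors:
  w_A·L_A = 0.35 × 0.074529 = 0.0260851
  w_B·L_B = 0.27 × 0.146853 = 0.0396503
  w_C·L_C = 0.30 × 0.136125 = 0.0408375
  w_D·L_D = 0.08 × 0.056448 = 0.00451584
Denominator: 0.0260851 + 0.0396503 + 0.0408375 + 0.00451584 = 0.111089
P(Condition A | data) ≈ 0.2348

0.2348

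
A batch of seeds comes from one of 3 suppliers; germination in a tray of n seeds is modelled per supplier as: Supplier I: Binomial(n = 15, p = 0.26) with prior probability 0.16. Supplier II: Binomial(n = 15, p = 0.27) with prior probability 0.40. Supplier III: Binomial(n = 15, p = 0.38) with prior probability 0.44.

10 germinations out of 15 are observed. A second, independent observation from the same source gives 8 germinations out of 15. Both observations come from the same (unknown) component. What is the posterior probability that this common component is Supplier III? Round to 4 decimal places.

P(component k | x) = P(Z=k)·f_k(x) / marginal(x), where marginal(x) = Σ_j P(Z=j)·f_j(x).
Since both observations come from the same component, the likelihood for component k is f_k(x₁)·f_k(x₂).
  L_I = [C(15,10)·0.26^10·0.74^5 = 3003·1.41167e-06·0.221901 = 0.000940692] × [0.0163289] = 1.53605e-05
  L_II = [C(15,10)·0.27^10·0.73^5 = 3003·2.05891e-06·0.207307 = 0.00128176] × [0.0200779] = 2.57351e-05
  L_III = [C(15,10)·0.38^10·0.62^5 = 3003·6.27821e-05·0.0916133 = 0.0172723] × [0.0985279] = 0.0017018
Unnormalised posteriors:
  P(Z=I)·L_I = 0.16 × 1.53605e-05 = 2.45768e-06
  P(Z=II)·L_II = 0.40 × 2.57351e-05 = 1.0294e-05
  P(Z=III)·L_III = 0.44 × 0.0017018 = 0.000748793
Normaliser: 2.45768e-06 + 1.0294e-05 + 0.000748793 = 0.000761544
So the posterior for Supplier III is 0.000748793 / 0.000761544 ≈ 0.9833.

0.9833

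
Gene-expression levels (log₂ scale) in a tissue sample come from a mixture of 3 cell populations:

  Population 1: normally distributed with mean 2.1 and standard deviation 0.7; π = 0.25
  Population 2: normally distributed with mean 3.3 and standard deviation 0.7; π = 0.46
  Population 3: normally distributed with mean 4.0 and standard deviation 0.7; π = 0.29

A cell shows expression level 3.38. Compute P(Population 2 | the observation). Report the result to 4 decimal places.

0.6530

P(component k | x) = P(Z=k)·f_k(x) / marginal(x), where marginal(x) = Σ_j P(Z=j)·f_j(x).
Component likelihoods at x = 3.38:
  f_1 = 0.107088
  f_2 = 0.566208
  f_3 = 0.385001
Prior × likelihood for each component:
  P(Z=1)·f_1 = 0.25 × 0.107088 = 0.0267721
  P(Z=2)·f_2 = 0.46 × 0.566208 = 0.260456
  P(Z=3)·f_3 = 0.29 × 0.385001 = 0.11165
Denominator: 0.0267721 + 0.260456 + 0.11165 = 0.398878
P(Population 2 | the observation) = 0.260456 / 0.398878 ≈ 0.6530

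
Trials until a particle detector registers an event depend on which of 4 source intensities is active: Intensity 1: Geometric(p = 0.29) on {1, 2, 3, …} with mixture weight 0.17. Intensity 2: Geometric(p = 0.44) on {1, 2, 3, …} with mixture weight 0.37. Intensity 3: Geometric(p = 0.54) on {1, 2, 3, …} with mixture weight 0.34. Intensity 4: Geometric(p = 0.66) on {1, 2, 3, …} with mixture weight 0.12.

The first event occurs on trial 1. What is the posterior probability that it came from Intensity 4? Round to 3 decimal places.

The responsibility of component k is π_k f_k(x) divided by Σ_j π_j f_j(x).
Geometric probabilities:
  p_1 = 0.29·(1−0.29)^0 = 0.29·1 = 0.29
  p_2 = 0.44·(1−0.44)^0 = 0.44·1 = 0.44
  p_3 = 0.54·(1−0.54)^0 = 0.54·1 = 0.54
  p_4 = 0.66·(1−0.66)^0 = 0.66·1 = 0.66
Unnormalised posteriors:
  π_1·p_1 = 0.17 × 0.29 = 0.0493
  π_2·p_2 = 0.37 × 0.44 = 0.1628
  π_3·p_3 = 0.34 × 0.54 = 0.1836
  π_4·p_4 = 0.12 × 0.66 = 0.0792
Evidence: 0.0493 + 0.1628 + 0.1836 + 0.0792 = 0.4749
So the posterior for Intensity 4 is 0.0792 / 0.4749 ≈ 0.167.

0.167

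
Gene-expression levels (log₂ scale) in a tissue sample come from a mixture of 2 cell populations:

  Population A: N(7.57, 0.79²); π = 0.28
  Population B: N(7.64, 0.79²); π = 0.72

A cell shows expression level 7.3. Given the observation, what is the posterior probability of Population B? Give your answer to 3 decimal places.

0.713

By Bayes' theorem, P(k | x) = π_k f_k(x) / Σ_j π_j f_j(x).
Evaluate each component's likelihood at the observed value:
  f_A = 0.476341
  f_B = 0.460322
Unnormalised posteriors:
  π_A·f_A = 0.28 × 0.476341 = 0.133376
  π_B·f_B = 0.72 × 0.460322 = 0.331432
Denominator: 0.133376 + 0.331432 = 0.464807
P(Population B | data) = 0.331432 / 0.464807 ≈ 0.713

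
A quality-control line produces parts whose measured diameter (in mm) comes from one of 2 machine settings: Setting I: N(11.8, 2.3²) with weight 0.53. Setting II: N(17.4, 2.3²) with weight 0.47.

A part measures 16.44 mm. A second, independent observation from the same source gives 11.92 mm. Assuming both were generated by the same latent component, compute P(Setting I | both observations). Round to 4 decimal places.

P(component k | x) = w_k·f_k(x) / marginal(x), where marginal(x) = Σ_j w_j·f_j(x).
Since both observations come from the same component, the likelihood for component k is f_k(x₁)·f_k(x₂).
  L_I = [(1/(2.3·√(2π)))·exp(−(16.44−11.8)²/(2·2.3²)) = 0.173453·exp(-2.03493) = 0.0226684] × [0.173217] = 0.00392657
  L_II = [(1/(2.3·√(2π)))·exp(−(16.44−17.4)²/(2·2.3²)) = 0.173453·exp(-0.08711) = 0.158983] × [0.0101502] = 0.00161372
Prior × likelihood for each component:
  w_I·L_I = 0.53 × 0.00392657 = 0.00208108
  w_II·L_II = 0.47 × 0.00161372 = 0.000758447
Marginal: 0.00208108 + 0.000758447 = 0.00283953
P(Setting I | data) = 0.00208108 / 0.00283953 ≈ 0.7329

0.7329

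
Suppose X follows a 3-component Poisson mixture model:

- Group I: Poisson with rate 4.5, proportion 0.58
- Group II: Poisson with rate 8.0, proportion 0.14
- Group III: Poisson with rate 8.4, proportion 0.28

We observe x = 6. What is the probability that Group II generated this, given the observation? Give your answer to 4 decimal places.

0.1400

P(component k | x) = P(Z=k)·f_k(x) / marginal(x), where marginal(x) = Σ_j P(Z=j)·f_j(x).
Component likelihoods at x = 6:
  f_I = 0.12812
  f_II = 0.122138
  f_III = 0.109716
Prior × likelihood for each component:
  P(Z=I)·f_I = 0.58 × 0.12812 = 0.0743097
  P(Z=II)·f_II = 0.14 × 0.122138 = 0.0170994
  P(Z=III)·f_III = 0.28 × 0.109716 = 0.0307205
Denominator: 0.0743097 + 0.0170994 + 0.0307205 = 0.122129
P(Group II | the observation) = 0.0170994 / 0.122129 ≈ 0.1400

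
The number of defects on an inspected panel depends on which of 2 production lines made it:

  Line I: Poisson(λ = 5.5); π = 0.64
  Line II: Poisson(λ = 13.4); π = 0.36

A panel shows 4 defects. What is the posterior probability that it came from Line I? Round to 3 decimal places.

Apply Bayes' rule: the posterior for each component is proportional to its prior times its likelihood at x.
Evaluate each component's likelihood at the observed value:
  p_I = 0.155819
  p_II = 0.00203546
Prior × likelihood for each component:
  π_I·p_I = 0.64 × 0.155819 = 0.099724
  π_II·p_II = 0.36 × 0.00203546 = 0.000732764
Evidence: 0.099724 + 0.000732764 = 0.100457
Responsibility of Line I: 0.099724 / 0.100457 ≈ 0.993

0.993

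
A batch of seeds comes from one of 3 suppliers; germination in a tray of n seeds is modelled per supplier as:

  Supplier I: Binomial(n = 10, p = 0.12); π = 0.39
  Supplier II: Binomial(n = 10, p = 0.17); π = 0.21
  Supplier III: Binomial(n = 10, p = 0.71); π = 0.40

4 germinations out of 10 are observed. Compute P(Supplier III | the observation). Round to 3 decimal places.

By Bayes' theorem, P(k | x) = π_k f_k(x) / Σ_j π_j f_j(x).
Binomial probabilities:
  f_I = 0.0202228
  f_II = 0.0573434
  f_III = 0.0317425
Weight by the priors:
  π_I·f_I = 0.39 × 0.0202228 = 0.00788687
  π_II·f_II = 0.21 × 0.0573434 = 0.0120421
  π_III·f_III = 0.40 × 0.0317425 = 0.012697
Marginal: 0.00788687 + 0.0120421 + 0.012697 = 0.032626
Responsibility of Supplier III: 0.012697 / 0.032626 ≈ 0.389

0.389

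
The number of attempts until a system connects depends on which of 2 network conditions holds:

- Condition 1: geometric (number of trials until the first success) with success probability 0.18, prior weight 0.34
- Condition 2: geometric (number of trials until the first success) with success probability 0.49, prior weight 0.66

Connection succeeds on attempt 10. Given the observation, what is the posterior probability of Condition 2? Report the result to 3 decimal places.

0.069

Posterior ∝ prior × likelihood, so P(k | x) ∝ P(Z=k) f_k(x); normalise over all components.
Component likelihoods at x = 10:
  p_1 = 0.18·(1−0.18)^9 = 0.18·0.16762 = 0.0301715
  p_2 = 0.49·(1−0.49)^9 = 0.49·0.00233417 = 0.00114374
Weight by the priors:
  P(Z=1)·p_1 = 0.34 × 0.0301715 = 0.0102583
  P(Z=2)·p_2 = 0.66 × 0.00114374 = 0.000754869
Marginal: 0.0102583 + 0.000754869 = 0.0110132
P(Condition 2 | x) = 0.000754869 / 0.0110132 ≈ 0.069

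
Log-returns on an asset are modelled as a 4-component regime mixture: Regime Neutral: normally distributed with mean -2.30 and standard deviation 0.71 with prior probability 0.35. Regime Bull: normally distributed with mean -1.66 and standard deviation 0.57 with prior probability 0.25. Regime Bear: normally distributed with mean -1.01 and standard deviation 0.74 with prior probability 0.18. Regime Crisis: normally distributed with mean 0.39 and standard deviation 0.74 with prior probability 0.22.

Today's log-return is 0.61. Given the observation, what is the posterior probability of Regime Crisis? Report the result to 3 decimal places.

P(component k | x) = π_k·f_k(x) / marginal(x), where marginal(x) = Σ_j π_j·f_j(x).
Evaluate each component's likelihood at the observed value:
  f_Neutral = (1/(0.71·√(2π)))·exp(−(0.61−-2.30)²/(2·0.71²)) = 0.561891·exp(-8.39923) = 0.000126449
  f_Bull = (1/(0.57·√(2π)))·exp(−(0.61−-1.66)²/(2·0.57²)) = 0.699899·exp(-7.92998) = 0.000251819
  f_Bear = (1/(0.74·√(2π)))·exp(−(0.61−-1.01)²/(2·0.74²)) = 0.539111·exp(-2.39627) = 0.0490896
  f_Crisis = (1/(0.74·√(2π)))·exp(−(0.61−0.39)²/(2·0.74²)) = 0.539111·exp(-0.04419) = 0.515805
Multiply by the mixture weights:
  π_Neutral·f_Neutral = 0.35 × 0.000126449 = 4.4257e-05
  π_Bull·f_Bull = 0.25 × 0.000251819 = 6.29549e-05
  π_Bear·f_Bear = 0.18 × 0.0490896 = 0.00883613
  π_Crisis·f_Crisis = 0.22 × 0.515805 = 0.113477
Denominator: 4.4257e-05 + 6.29549e-05 + 0.00883613 + 0.113477 = 0.12242
P(Regime Crisis | 0.61) = 0.113477 / 0.12242 ≈ 0.927

0.927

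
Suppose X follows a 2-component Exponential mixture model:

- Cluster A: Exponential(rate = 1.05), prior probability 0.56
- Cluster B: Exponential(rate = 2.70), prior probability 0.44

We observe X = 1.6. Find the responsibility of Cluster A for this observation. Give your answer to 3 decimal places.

The responsibility of component k is π_k f_k(x) divided by Σ_j π_j f_j(x).
Component likelihoods at x = 1.6:
  p_A = 0.195693
  p_B = 0.0359097
Multiply by the mixture weights:
  π_A·p_A = 0.56 × 0.195693 = 0.109588
  π_B·p_B = 0.44 × 0.0359097 = 0.0158003
Evidence: 0.109588 + 0.0158003 = 0.125388
P(Cluster A | 1.6) = 0.109588 / 0.125388 ≈ 0.874

0.874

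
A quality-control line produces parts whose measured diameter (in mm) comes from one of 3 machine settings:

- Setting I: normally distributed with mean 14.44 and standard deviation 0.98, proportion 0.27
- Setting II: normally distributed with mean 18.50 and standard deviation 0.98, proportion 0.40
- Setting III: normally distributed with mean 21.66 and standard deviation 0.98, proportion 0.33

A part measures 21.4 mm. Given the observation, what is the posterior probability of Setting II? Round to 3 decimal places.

0.016

Posterior ∝ prior × likelihood, so P(k | x) ∝ w_k f_k(x); normalise over all components.
Evaluate each component's likelihood at the observed value:
  p_I = (1/(0.98·√(2π)))·exp(−(21.4−14.44)²/(2·0.98²)) = 0.407084·exp(-25.21949) = 4.53939e-12
  p_II = (1/(0.98·√(2π)))·exp(−(21.4−18.50)²/(2·0.98²)) = 0.407084·exp(-4.37838) = 0.00510712
  p_III = (1/(0.98·√(2π)))·exp(−(21.4−21.66)²/(2·0.98²)) = 0.407084·exp(-0.03519) = 0.393006
Multiply by the mixture weights:
  w_I·p_I = 0.27 × 4.53939e-12 = 1.22564e-12
  w_II·p_II = 0.40 × 0.00510712 = 0.00204285
  w_III·p_III = 0.33 × 0.393006 = 0.129692
Sum: 1.22564e-12 + 0.00204285 + 0.129692 = 0.131735
Responsibility of Setting II: 0.00204285 / 0.131735 ≈ 0.016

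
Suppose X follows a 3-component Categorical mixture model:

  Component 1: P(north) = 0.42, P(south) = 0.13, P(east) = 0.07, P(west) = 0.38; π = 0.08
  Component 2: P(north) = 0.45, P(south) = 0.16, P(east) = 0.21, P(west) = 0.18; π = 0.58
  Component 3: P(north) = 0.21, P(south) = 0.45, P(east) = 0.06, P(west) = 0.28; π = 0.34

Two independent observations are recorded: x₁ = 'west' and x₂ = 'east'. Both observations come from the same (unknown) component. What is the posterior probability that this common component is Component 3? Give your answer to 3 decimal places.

The responsibility of component k is π_k f_k(x) divided by Σ_j π_j f_j(x).
Since both observations come from the same component, the likelihood for component k is f_k(x₁)·f_k(x₂).
  L_1 = [0.38] × [0.07] = 0.0266
  L_2 = [0.18] × [0.21] = 0.0378
  L_3 = [0.28] × [0.06] = 0.0168
Multiply by the mixture weights:
  π_1·L_1 = 0.08 × 0.0266 = 0.002128
  π_2·L_2 = 0.58 × 0.0378 = 0.021924
  π_3·L_3 = 0.34 × 0.0168 = 0.005712
Normaliser: 0.002128 + 0.021924 + 0.005712 = 0.029764
P(Component 3 | data) = 0.005712 / 0.029764 ≈ 0.192

0.192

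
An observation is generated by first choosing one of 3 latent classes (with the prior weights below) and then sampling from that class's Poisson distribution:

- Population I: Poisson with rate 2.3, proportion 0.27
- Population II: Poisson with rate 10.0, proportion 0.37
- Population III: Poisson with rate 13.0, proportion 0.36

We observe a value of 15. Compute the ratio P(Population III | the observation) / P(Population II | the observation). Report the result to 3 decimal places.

2.480

Only the two components matter; the odds are (w_i f_i(x)) / (w_j f_j(x)).
Poisson probabilities:
  f_I = e^(−2.3)·2.3^15/15! = 2.04428e-08
  f_II = e^(−10.0)·10.0^15/15! = 0.0347181
  f_III = e^(−13.0)·13.0^15/15! = 0.0884754
Odds = (0.36/0.37) × (0.0884754/0.0347181) = 0.972973 × 2.5484 ≈ 2.480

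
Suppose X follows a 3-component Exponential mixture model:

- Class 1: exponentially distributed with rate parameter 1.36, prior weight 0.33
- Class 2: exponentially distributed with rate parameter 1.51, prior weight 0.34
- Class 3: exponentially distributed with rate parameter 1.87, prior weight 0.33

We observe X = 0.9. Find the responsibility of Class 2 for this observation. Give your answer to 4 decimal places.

0.3484

P(component k | x) = π_k·f_k(x) / marginal(x), where marginal(x) = Σ_j π_j·f_j(x).
Evaluate each component's likelihood at the observed value:
  p_1 = 0.39991
  p_2 = 0.387946
  p_3 = 0.347475
Multiply by the mixture weights:
  π_1·p_1 = 0.33 × 0.39991 = 0.13197
  π_2·p_2 = 0.34 × 0.387946 = 0.131901
  π_3·p_3 = 0.33 × 0.347475 = 0.114667
Marginal: 0.13197 + 0.131901 + 0.114667 = 0.378539
Responsibility of Class 2: 0.131901 / 0.378539 ≈ 0.3484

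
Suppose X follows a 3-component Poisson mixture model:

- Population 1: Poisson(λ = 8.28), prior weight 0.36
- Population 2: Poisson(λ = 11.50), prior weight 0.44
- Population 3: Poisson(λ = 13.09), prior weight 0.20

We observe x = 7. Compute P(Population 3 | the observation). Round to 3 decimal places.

0.070

By Bayes' theorem, P(k | x) = P(Z=k) f_k(x) / Σ_j P(Z=j) f_j(x).
Poisson probabilities:
  L_1 = 0.134222
  L_2 = 0.0534648
  L_3 = 0.0269918
Weight by the priors:
  P(Z=1)·L_1 = 0.36 × 0.134222 = 0.0483199
  P(Z=2)·L_2 = 0.44 × 0.0534648 = 0.0235245
  P(Z=3)·L_3 = 0.20 × 0.0269918 = 0.00539836
Marginal: 0.0483199 + 0.0235245 + 0.00539836 = 0.0772428
P(Population 3 | x) ≈ 0.070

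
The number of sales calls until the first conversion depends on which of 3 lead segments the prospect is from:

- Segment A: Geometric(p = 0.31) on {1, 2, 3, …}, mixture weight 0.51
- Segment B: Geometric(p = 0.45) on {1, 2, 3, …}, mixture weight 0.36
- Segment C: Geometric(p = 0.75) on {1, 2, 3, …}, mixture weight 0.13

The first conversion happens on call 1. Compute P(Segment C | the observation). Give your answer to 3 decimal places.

P(component k | x) = w_k·f_k(x) / marginal(x), where marginal(x) = Σ_j w_j·f_j(x).
Geometric probabilities:
  L_A = 0.31
  L_B = 0.45
  L_C = 0.75
Multiply by the mixture weights:
  w_A·L_A = 0.51 × 0.31 = 0.1581
  w_B·L_B = 0.36 × 0.45 = 0.162
  w_C·L_C = 0.13 × 0.75 = 0.0975
Normaliser: 0.1581 + 0.162 + 0.0975 = 0.4176
So the posterior for Segment C is 0.0975 / 0.4176 ≈ 0.233.

0.233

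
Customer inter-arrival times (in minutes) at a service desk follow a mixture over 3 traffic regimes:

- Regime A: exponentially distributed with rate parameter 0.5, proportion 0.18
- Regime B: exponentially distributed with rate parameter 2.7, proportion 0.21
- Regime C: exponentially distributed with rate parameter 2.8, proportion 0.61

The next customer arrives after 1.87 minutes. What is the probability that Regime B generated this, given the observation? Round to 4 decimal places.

0.0757

Posterior ∝ prior × likelihood, so P(k | x) ∝ w_k f_k(x); normalise over all components.
Exponential densities:
  L_A = 0.196293
  L_B = 0.0173225
  L_C = 0.0149002
Weight by the priors:
  w_A·L_A = 0.18 × 0.196293 = 0.0353327
  w_B·L_B = 0.21 × 0.0173225 = 0.00363773
  w_C·L_C = 0.61 × 0.0149002 = 0.00908912
Sum: 0.0353327 + 0.00363773 + 0.00908912 = 0.0480596
So the posterior for Regime B is 0.00363773 / 0.0480596 ≈ 0.0757.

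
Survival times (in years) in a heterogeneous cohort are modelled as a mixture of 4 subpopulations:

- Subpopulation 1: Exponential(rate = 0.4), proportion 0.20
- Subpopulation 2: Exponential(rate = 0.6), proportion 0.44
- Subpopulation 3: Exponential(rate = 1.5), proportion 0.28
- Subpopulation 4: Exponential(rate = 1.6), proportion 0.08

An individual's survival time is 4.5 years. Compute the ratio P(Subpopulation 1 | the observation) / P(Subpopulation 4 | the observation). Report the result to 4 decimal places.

Since P(k|x) ∝ w_k f_k(x), the posterior odds are w_i f_i(x) / (w_j f_j(x)).
Component likelihoods at x = 4.5 years:
  f_1 = 0.0661196
  f_2 = 0.0403233
  f_3 = 0.00175632
  f_4 = 0.00119454
Posterior odds = (w_1·f_1) / (w_4·f_4) = (0.20·0.0661196) / (0.08·0.00119454) = 0.0132239 / 9.5563e-05 ≈ 138.3790

138.3790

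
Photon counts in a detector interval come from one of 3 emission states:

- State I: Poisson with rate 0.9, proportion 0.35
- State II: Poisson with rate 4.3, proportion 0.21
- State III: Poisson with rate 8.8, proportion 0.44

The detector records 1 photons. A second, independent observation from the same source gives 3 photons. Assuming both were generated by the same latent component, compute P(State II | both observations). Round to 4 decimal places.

0.2580

Posterior ∝ prior × likelihood, so P(k | x) ∝ π_k f_k(x); normalise over all components.
Since both observations come from the same component, the likelihood for component k is f_k(x₁)·f_k(x₂).
  p_I = [e^(−0.9)·0.9^1/1! = 0.365913] × [0.0493982] = 0.0180754
  p_II = [e^(−4.3)·4.3^1/1! = 0.0583448] × [0.179799] = 0.0104904
  p_III = [e^(−8.8)·8.8^1/1! = 0.00132645] × [0.0171201] = 2.27089e-05
Weight by the priors:
  π_I·p_I = 0.35 × 0.0180754 = 0.0063264
  π_II·p_II = 0.21 × 0.0104904 = 0.00220297
  π_III·p_III = 0.44 × 2.27089e-05 = 9.99193e-06
Denominator: 0.0063264 + 0.00220297 + 9.99193e-06 = 0.00853937
P(State II | x) = 0.00220297 / 0.00853937 ≈ 0.2580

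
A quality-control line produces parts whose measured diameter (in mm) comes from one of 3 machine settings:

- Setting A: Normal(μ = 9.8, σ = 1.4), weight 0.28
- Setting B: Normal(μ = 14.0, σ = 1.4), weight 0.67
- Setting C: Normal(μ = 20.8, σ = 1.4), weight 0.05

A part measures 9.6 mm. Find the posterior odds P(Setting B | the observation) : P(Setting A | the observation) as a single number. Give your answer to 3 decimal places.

Since P(k|x) ∝ P(Z=k) f_k(x), the posterior odds are P(Z=i) f_i(x) / (P(Z=j) f_j(x)).
Normal densities:
  L_A = 0.282066
  L_B = 0.00204126
  L_C = 3.60877e-15
Posterior odds = (P(Z=B)·L_B) / (P(Z=A)·L_A) = (0.67·0.00204126) / (0.28·0.282066) = 0.00136765 / 0.0789784 ≈ 0.017

0.017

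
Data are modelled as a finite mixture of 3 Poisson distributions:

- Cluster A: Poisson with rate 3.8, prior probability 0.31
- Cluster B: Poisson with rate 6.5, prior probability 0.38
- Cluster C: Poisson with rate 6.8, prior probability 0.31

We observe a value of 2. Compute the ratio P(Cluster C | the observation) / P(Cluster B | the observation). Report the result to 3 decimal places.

0.661

Only the two components matter; the odds are (P(Z=i) f_i(x)) / (P(Z=j) f_j(x)).
Poisson probabilities:
  L_A = 0.161517
  L_B = 0.0317602
  L_C = 0.0257505
Posterior odds = (P(Z=C)·L_C) / (P(Z=B)·L_B) = (0.31·0.0257505) / (0.38·0.0317602) = 0.00798265 / 0.0120689 ≈ 0.661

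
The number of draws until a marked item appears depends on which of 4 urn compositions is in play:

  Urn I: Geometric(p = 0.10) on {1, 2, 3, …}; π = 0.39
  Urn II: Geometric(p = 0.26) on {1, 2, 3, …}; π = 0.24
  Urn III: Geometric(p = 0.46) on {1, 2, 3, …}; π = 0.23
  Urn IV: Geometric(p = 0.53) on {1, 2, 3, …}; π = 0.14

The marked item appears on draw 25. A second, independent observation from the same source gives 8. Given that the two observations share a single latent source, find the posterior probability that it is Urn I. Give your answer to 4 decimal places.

0.9905

By Bayes' theorem, P(k | x) = π_k f_k(x) / Σ_j π_j f_j(x).
Since both observations come from the same component, the likelihood for component k is f_k(x₁)·f_k(x₂).
  L_I = [0.10·(1−0.10)^24 = 0.10·0.0797664 = 0.00797664] × [0.0478297] = 0.00038152
  L_II = [0.26·(1−0.26)^24 = 0.26·0.000727045 = 0.000189032] × [0.0315933] = 5.97214e-06
  L_III = [0.46·(1−0.46)^24 = 0.46·3.77964e-07 = 1.73863e-07] × [0.00615906] = 1.07083e-09
  L_IV = [0.53·(1−0.53)^24 = 0.53·1.35005e-08 = 7.15524e-09] × [0.0026851] = 1.92126e-11
Unnormalised posteriors:
  π_I·L_I = 0.39 × 0.00038152 = 0.000148793
  π_II·L_II = 0.24 × 5.97214e-06 = 1.43331e-06
  π_III·L_III = 0.23 × 1.07083e-09 = 2.46292e-10
  π_IV·L_IV = 0.14 × 1.92126e-11 = 2.68976e-12
Normaliser: 0.000148793 + 1.43331e-06 + 2.46292e-10 + 2.68976e-12 = 0.000150227
P(Urn I | x₁, x₂) = 0.000148793 / 0.000150227 ≈ 0.9905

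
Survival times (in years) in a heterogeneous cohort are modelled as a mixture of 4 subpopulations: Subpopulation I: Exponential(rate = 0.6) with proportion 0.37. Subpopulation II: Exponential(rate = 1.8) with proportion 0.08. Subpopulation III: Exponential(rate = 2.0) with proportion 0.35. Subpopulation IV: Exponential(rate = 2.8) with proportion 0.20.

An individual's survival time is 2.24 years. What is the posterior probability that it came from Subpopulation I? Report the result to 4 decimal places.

By Bayes' theorem, P(k | x) = π_k f_k(x) / Σ_j π_j f_j(x).
Evaluate each component's likelihood at the observed value:
  p_I = 0.15648
  p_II = 0.0319299
  p_III = 0.0226668
  p_IV = 0.00528765
Prior × likelihood for each component:
  π_I·p_I = 0.37 × 0.15648 = 0.0578977
  π_II·p_II = 0.08 × 0.0319299 = 0.00255439
  π_III·p_III = 0.35 × 0.0226668 = 0.00793339
  π_IV·p_IV = 0.20 × 0.00528765 = 0.00105753
Denominator: 0.0578977 + 0.00255439 + 0.00793339 + 0.00105753 = 0.069443
So the posterior for Subpopulation I is 0.0578977 / 0.069443 ≈ 0.8337.

0.8337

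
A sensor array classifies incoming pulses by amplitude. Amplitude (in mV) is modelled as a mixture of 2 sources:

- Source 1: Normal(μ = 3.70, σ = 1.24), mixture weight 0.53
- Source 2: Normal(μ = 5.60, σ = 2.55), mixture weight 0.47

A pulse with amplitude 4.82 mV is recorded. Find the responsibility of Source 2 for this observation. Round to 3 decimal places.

Posterior ∝ prior × likelihood, so P(k | x) ∝ π_k f_k(x); normalise over all components.
Normal densities:
  f_1 = 0.213962
  f_2 = 0.149298
Unnormalised posteriors:
  π_1·f_1 = 0.53 × 0.213962 = 0.1134
  π_2·f_2 = 0.47 × 0.149298 = 0.0701699
Normaliser: 0.1134 + 0.0701699 = 0.18357
So the posterior for Source 2 is 0.0701699 / 0.18357 ≈ 0.382.

0.382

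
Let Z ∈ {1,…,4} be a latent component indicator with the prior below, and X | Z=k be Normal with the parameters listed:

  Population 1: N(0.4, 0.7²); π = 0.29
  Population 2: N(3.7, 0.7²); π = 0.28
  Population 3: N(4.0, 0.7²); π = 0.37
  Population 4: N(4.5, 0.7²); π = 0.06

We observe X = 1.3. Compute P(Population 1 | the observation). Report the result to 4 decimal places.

0.9922

Posterior ∝ prior × likelihood, so P(k | x) ∝ π_k f_k(x); normalise over all components.
Component likelihoods at x = 1.3:
  f_1 = (1/(0.7·√(2π)))·exp(−(1.3−0.4)²/(2·0.7²)) = 0.569918·exp(-0.82653) = 0.249376
  f_2 = (1/(0.7·√(2π)))·exp(−(1.3−3.7)²/(2·0.7²)) = 0.569918·exp(-5.87755) = 0.0015967
  f_3 = (1/(0.7·√(2π)))·exp(−(1.3−4.0)²/(2·0.7²)) = 0.569918·exp(-7.43878) = 0.000335114
  f_4 = (1/(0.7·√(2π)))·exp(−(1.3−4.5)²/(2·0.7²)) = 0.569918·exp(-10.44898) = 1.6515e-05
Prior × likelihood for each component:
  π_1·f_1 = 0.29 × 0.249376 = 0.072319
  π_2·f_2 = 0.28 × 0.0015967 = 0.000447077
  π_3·f_3 = 0.37 × 0.000335114 = 0.000123992
  π_4·f_4 = 0.06 × 1.6515e-05 = 9.90898e-07
Evidence: 0.072319 + 0.000447077 + 0.000123992 + 9.90898e-07 = 0.072891
P(Population 1 | 1.3) = 0.072319 / 0.072891 ≈ 0.9922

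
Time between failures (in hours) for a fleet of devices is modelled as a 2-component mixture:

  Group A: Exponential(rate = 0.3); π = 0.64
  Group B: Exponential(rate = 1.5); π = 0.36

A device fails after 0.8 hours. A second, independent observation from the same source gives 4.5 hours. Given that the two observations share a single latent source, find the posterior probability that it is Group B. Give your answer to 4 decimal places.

0.0237

By Bayes' theorem, P(k | x) = P(Z=k) f_k(x) / Σ_j P(Z=j) f_j(x).
Since both observations come from the same component, the likelihood for component k is f_k(x₁)·f_k(x₂).
  f_A = [0.235988] × [0.0777721] = 0.0183533
  f_B = [0.451791] × [0.00175632] = 0.00079349
Prior × likelihood for each component:
  P(Z=A)·f_A = 0.64 × 0.0183533 = 0.0117461
  P(Z=B)·f_B = 0.36 × 0.00079349 = 0.000285656
Marginal: 0.0117461 + 0.000285656 = 0.0120318
So the posterior for Group B is 0.000285656 / 0.0120318 ≈ 0.0237.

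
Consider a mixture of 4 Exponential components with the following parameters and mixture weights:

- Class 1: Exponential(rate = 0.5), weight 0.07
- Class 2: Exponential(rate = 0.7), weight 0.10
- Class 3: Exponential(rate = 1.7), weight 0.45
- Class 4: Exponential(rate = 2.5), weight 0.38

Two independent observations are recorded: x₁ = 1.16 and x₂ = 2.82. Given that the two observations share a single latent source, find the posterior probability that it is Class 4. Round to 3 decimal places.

Posterior ∝ prior × likelihood, so P(k | x) ∝ π_k f_k(x); normalise over all components.
Since both observations come from the same component, the likelihood for component k is f_k(x₁)·f_k(x₂).
  f_1 = [0.279949] × [0.122072] = 0.0341739
  f_2 = [0.310778] × [0.0972301] = 0.030217
  f_3 = [0.236603] × [0.0140748] = 0.00333013
  f_4 = [0.137558] × [0.00216852] = 0.000298298
Weight by the priors:
  π_1·f_1 = 0.07 × 0.0341739 = 0.00239217
  π_2·f_2 = 0.10 × 0.030217 = 0.0030217
  π_3·f_3 = 0.45 × 0.00333013 = 0.00149856
  π_4·f_4 = 0.38 × 0.000298298 = 0.000113353
Evidence: 0.00239217 + 0.0030217 + 0.00149856 + 0.000113353 = 0.00702578
P(Class 4 | x₁, x₂) ≈ 0.016

0.016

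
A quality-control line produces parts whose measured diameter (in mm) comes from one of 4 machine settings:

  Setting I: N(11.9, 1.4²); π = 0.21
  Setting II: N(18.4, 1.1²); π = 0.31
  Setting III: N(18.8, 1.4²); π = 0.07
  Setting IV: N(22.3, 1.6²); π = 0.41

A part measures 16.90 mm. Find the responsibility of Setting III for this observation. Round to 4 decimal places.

P(component k | x) = π_k·f_k(x) / marginal(x), where marginal(x) = Σ_j π_j·f_j(x).
Evaluate each component's likelihood at the observed value:
  f_I = (1/(1.4·√(2π)))·exp(−(16.90−11.9)²/(2·1.4²)) = 0.284959·exp(-6.37755) = 0.000484225
  f_II = (1/(1.1·√(2π)))·exp(−(16.90−18.4)²/(2·1.1²)) = 0.362675·exp(-0.92975) = 0.14313
  f_III = (1/(1.4·√(2π)))·exp(−(16.90−18.8)²/(2·1.4²)) = 0.284959·exp(-0.92092) = 0.113457
  f_IV = (1/(1.6·√(2π)))·exp(−(16.90−22.3)²/(2·1.6²)) = 0.249339·exp(-5.69531) = 0.000838199
Weight by the priors:
  π_I·f_I = 0.21 × 0.000484225 = 0.000101687
  π_II·f_II = 0.31 × 0.14313 = 0.0443704
  π_III·f_III = 0.07 × 0.113457 = 0.00794201
  π_IV·f_IV = 0.41 × 0.000838199 = 0.000343662
Evidence: 0.000101687 + 0.0443704 + 0.00794201 + 0.000343662 = 0.0527577
P(Setting III | the observation) ≈ 0.1505

0.1505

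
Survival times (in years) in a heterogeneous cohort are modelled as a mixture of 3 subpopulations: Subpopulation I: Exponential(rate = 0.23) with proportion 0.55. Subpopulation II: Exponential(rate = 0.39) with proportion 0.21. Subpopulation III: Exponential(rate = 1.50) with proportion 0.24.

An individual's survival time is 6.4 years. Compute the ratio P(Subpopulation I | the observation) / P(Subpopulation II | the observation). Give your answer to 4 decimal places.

4.3006

Since P(k|x) ∝ w_k f_k(x), the posterior odds are w_i f_i(x) / (w_j f_j(x)).
Component likelihoods at x = 6.4 years:
  p_I = 0.23·e^(−0.23·6.4) = 0.23·e^(−1.4720) = 0.0527772
  p_II = 0.39·e^(−0.39·6.4) = 0.39·e^(−2.4960) = 0.0321415
  p_III = 1.50·e^(−1.50·6.4) = 1.50·e^(−9.6000) = 0.000101593
0.0290275 / 0.00674971 ≈ 4.3006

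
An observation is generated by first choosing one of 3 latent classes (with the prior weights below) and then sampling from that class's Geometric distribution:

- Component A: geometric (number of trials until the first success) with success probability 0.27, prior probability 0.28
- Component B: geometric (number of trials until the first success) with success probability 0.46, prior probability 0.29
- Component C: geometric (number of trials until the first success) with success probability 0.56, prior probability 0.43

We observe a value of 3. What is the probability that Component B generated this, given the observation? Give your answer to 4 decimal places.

By Bayes' theorem, P(k | x) = P(Z=k) f_k(x) / Σ_j P(Z=j) f_j(x).
Geometric probabilities:
  L_A = 0.27·(1−0.27)^2 = 0.27·0.5329 = 0.143883
  L_B = 0.46·(1−0.46)^2 = 0.46·0.2916 = 0.134136
  L_C = 0.56·(1−0.56)^2 = 0.56·0.1936 = 0.108416
Prior × likelihood for each component:
  P(Z=A)·L_A = 0.28 × 0.143883 = 0.0402872
  P(Z=B)·L_B = 0.29 × 0.134136 = 0.0388994
  P(Z=C)·L_C = 0.43 × 0.108416 = 0.0466189
Normaliser: 0.0402872 + 0.0388994 + 0.0466189 = 0.125806
So the posterior for Component B is 0.0388994 / 0.125806 ≈ 0.3092.

0.3092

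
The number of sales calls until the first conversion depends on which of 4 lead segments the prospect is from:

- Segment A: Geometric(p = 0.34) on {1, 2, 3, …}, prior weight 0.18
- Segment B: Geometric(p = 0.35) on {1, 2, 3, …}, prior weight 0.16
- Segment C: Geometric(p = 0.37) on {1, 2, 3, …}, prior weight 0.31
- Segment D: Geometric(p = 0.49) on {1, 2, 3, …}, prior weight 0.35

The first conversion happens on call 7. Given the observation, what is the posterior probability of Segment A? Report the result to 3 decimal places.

0.260

By Bayes' theorem, P(k | x) = P(Z=k) f_k(x) / Σ_j P(Z=j) f_j(x).
Evaluate each component's likelihood at the observed value:
  p_A = 0.34·(1−0.34)^6 = 0.34·0.082654 = 0.0281023
  p_B = 0.35·(1−0.35)^6 = 0.35·0.0754189 = 0.0263966
  p_C = 0.37·(1−0.37)^6 = 0.37·0.0625235 = 0.0231337
  p_D = 0.49·(1−0.49)^6 = 0.49·0.0175963 = 0.00862218
Unnormalised posteriors:
  P(Z=A)·p_A = 0.18 × 0.0281023 = 0.00505842
  P(Z=B)·p_B = 0.16 × 0.0263966 = 0.00422346
  P(Z=C)·p_C = 0.31 × 0.0231337 = 0.00717145
  P(Z=D)·p_D = 0.35 × 0.00862218 = 0.00301776
Sum: 0.00505842 + 0.00422346 + 0.00717145 + 0.00301776 = 0.0194711
P(Segment A | x) ≈ 0.260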